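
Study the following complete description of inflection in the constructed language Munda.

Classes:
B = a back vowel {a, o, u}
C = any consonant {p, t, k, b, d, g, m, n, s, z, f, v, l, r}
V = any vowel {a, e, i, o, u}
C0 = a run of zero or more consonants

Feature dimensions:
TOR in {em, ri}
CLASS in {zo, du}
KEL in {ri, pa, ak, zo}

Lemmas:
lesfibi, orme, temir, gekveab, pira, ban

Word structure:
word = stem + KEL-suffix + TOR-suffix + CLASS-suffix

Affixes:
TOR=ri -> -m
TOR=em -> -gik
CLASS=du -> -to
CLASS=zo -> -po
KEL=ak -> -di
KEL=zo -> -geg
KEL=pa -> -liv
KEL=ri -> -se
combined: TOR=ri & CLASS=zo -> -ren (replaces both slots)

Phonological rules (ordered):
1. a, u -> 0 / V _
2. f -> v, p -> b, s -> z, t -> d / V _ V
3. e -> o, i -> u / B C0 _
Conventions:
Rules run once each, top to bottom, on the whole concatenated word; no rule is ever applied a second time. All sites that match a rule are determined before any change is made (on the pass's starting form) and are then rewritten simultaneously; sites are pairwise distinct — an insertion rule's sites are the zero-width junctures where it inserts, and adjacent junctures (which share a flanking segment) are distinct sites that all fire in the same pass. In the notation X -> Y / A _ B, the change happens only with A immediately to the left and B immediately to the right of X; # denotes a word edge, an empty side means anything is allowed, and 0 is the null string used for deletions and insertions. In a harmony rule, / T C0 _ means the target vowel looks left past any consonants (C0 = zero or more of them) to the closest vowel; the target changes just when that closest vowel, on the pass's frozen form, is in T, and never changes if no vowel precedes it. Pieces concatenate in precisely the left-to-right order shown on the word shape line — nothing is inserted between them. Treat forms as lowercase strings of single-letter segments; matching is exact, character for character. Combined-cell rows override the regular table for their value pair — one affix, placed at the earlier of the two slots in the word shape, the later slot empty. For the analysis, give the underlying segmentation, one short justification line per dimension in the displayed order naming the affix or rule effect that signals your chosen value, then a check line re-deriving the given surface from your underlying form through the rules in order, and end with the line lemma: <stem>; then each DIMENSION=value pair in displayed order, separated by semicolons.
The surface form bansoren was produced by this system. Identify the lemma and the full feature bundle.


underlying: ban-se-ren
TOR=ri - signalled by the combined affix row
CLASS=zo - signalled by the combined affix row
KEL=ri - signalled by the affix -se
check: banseren -> banseren -> banseren -> bansoren
lemma: ban; TOR=ri; CLASS=zo; KEL=ri


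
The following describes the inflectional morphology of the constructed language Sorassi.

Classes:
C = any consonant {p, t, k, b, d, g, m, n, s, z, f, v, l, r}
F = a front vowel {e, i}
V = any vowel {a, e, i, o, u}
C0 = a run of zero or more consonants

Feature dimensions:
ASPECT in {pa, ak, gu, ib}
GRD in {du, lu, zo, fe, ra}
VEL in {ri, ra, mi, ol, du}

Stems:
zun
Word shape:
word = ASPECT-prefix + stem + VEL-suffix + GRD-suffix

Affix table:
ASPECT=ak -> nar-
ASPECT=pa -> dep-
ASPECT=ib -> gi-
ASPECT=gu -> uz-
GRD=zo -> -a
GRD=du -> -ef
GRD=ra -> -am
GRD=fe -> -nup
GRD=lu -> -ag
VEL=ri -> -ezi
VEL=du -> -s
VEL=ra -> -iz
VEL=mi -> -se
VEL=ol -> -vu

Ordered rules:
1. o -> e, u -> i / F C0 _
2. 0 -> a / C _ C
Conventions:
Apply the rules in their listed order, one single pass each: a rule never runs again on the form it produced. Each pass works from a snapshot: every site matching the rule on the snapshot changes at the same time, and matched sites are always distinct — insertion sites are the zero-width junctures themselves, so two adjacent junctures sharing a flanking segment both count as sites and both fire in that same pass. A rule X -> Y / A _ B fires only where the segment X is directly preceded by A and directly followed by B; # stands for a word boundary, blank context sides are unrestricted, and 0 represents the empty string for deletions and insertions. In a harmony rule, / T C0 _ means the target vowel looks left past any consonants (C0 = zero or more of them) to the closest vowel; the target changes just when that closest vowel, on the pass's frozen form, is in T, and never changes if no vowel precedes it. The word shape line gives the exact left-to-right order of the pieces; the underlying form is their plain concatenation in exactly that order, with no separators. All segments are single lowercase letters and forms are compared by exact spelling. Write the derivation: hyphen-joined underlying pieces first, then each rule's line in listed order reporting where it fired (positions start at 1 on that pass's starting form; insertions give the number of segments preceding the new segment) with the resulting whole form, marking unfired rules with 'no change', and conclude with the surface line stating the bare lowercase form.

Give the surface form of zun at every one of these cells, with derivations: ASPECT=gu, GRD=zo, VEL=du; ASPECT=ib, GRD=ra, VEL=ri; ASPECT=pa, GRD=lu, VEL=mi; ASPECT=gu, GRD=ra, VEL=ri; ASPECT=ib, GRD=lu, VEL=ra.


cell ASPECT=gu, GRD=zo, VEL=du:
underlying: uz-zun-s-a
1. o -> e, u -> i / F C0 _: no change
2. 0 -> a / C _ C: inserts after position(s) 2, 5: uzazunasa
surface: uzazunasa

cell ASPECT=ib, GRD=ra, VEL=ri:
underlying: gi-zun-ezi-am
1. o -> e, u -> i / F C0 _: fires at position(s) 4: gizineziam
2. 0 -> a / C _ C: no change
surface: gizineziam

cell ASPECT=pa, GRD=lu, VEL=mi:
underlying: dep-zun-se-ag
1. o -> e, u -> i / F C0 _: fires at position(s) 5: depzinseag
2. 0 -> a / C _ C: inserts after position(s) 3, 6: depazinaseag
surface: depazinaseag

cell ASPECT=gu, GRD=ra, VEL=ri:
underlying: uz-zun-ezi-am
1. o -> e, u -> i / F C0 _: no change
2. 0 -> a / C _ C: inserts after position(s) 2: uzazuneziam
surface: uzazuneziam

cell ASPECT=ib, GRD=lu, VEL=ra:
underlying: gi-zun-iz-ag
1. o -> e, u -> i / F C0 _: fires at position(s) 4: gizinizag
2. 0 -> a / C _ C: no change
surface: gizinizag


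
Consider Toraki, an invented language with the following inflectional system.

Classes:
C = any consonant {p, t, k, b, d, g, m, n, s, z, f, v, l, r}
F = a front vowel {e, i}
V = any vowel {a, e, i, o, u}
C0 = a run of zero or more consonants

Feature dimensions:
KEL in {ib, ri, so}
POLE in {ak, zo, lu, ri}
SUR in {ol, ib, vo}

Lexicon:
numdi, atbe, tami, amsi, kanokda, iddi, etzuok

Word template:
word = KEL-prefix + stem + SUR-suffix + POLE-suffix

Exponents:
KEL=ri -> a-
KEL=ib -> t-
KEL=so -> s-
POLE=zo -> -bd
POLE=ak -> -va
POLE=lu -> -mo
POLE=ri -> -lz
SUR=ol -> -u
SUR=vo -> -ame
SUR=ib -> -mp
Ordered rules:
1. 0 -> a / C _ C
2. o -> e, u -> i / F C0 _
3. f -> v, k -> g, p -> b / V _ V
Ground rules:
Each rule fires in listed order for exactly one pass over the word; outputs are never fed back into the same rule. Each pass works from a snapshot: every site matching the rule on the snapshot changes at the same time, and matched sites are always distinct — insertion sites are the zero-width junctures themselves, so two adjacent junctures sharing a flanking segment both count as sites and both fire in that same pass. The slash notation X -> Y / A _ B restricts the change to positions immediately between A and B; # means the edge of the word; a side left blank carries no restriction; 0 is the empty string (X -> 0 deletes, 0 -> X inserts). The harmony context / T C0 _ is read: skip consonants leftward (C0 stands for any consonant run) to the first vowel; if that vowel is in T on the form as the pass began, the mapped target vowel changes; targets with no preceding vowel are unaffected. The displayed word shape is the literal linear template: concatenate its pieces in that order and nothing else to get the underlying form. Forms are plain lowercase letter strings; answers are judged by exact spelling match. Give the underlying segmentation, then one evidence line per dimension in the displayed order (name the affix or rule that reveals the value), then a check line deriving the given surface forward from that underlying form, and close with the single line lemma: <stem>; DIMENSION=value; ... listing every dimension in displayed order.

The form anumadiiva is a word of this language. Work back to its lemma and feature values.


underlying: a-numdi-u-va
KEL=ri - signalled by the affix a-
POLE=ak - signalled by the affix -va
SUR=ol - signalled by the affix -u
check: anumdiuva -> anumadiuva -> anumadiiva -> anumadiiva
lemma: numdi; KEL=ri; POLE=ak; SUR=ol


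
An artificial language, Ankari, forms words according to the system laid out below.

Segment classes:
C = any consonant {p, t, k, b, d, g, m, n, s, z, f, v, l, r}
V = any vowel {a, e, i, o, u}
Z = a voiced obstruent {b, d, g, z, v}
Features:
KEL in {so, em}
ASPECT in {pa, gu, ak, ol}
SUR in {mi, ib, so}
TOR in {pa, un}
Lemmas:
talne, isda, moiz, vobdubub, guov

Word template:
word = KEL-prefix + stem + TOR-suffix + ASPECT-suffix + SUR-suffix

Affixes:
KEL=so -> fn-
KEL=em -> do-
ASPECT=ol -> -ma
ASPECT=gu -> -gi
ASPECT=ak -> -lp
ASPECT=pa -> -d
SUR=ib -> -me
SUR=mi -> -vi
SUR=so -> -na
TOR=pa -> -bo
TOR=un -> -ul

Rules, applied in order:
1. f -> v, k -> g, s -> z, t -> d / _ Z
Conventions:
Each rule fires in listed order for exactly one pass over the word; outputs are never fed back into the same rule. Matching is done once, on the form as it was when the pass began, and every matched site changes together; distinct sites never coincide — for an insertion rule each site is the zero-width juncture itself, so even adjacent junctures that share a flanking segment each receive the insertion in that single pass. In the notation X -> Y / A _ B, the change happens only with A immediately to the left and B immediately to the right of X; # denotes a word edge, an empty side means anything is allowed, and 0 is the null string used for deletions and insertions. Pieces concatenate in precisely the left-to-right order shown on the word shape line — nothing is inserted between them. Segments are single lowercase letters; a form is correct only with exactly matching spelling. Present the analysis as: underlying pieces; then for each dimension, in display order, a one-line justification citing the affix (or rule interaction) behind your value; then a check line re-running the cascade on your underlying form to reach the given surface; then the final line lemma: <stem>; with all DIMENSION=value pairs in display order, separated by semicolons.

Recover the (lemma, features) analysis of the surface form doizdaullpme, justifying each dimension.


underlying: do-isda-ul-lp-me
KEL=em - signalled by the affix do-
ASPECT=ak - signalled by the affix -lp
SUR=ib - signalled by the affix -me
TOR=un - signalled by the affix -ul
check: doisdaullpme -> doizdaullpme
lemma: isda; KEL=em; ASPECT=ak; SUR=ib; TOR=un


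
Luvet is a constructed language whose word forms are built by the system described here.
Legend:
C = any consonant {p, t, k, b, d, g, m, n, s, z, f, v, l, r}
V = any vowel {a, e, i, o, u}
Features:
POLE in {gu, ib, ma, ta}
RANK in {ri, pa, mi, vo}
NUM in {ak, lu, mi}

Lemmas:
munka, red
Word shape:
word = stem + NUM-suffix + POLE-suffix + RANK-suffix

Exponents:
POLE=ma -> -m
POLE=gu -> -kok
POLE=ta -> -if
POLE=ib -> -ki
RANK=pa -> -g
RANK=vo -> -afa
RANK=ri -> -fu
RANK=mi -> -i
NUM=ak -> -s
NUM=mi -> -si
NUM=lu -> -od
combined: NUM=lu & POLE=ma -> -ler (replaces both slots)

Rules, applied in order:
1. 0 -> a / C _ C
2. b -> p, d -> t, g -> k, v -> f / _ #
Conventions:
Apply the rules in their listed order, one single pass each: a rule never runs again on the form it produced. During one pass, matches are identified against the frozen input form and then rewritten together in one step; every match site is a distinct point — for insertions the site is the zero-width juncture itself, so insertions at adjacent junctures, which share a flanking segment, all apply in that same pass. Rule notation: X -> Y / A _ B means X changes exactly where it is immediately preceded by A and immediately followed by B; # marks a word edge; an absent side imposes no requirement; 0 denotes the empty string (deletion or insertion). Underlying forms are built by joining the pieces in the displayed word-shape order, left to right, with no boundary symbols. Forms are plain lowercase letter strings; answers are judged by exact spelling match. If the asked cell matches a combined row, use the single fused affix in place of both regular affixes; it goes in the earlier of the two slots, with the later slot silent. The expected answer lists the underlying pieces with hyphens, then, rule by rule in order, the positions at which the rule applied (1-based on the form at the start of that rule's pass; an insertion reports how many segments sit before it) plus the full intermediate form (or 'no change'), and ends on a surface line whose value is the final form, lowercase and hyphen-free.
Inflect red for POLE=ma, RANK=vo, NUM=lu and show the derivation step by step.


underlying: red-ler-afa
1. 0 -> a / C _ C: inserts after position(s) 3: redalerafa
2. b -> p, d -> t, g -> k, v -> f / _ #: no change
surface: redalerafa


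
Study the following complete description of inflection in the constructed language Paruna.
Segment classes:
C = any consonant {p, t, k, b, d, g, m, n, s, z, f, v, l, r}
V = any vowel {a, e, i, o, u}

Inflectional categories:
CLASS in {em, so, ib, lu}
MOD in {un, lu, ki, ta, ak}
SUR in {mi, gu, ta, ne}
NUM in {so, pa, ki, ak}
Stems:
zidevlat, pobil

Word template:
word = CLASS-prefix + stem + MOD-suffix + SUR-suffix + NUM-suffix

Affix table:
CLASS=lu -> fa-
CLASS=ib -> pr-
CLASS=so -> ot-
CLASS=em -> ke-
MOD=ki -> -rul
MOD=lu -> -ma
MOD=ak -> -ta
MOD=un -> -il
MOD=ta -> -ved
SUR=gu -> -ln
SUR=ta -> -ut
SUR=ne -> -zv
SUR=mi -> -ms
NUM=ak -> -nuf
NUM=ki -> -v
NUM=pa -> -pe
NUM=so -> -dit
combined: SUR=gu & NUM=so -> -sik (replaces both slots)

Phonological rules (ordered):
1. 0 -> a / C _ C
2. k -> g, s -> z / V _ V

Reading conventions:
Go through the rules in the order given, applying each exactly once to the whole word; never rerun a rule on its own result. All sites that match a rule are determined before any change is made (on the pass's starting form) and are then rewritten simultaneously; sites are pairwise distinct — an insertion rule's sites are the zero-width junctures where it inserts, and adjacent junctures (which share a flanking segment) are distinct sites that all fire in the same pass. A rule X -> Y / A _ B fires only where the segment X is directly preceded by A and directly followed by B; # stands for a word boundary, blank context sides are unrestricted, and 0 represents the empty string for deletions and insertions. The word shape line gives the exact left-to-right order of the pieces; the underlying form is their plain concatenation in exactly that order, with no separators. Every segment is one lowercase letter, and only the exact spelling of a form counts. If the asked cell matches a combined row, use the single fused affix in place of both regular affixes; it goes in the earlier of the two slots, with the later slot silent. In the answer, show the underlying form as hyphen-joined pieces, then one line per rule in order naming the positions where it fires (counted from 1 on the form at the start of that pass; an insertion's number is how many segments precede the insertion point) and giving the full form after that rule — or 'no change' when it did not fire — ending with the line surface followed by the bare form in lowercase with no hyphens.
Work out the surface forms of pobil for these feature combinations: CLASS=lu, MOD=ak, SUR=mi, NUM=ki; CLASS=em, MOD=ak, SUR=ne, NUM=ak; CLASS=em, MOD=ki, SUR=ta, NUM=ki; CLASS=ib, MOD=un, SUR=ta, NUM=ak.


cell CLASS=lu, MOD=ak, SUR=mi, NUM=ki:
underlying: fa-pobil-ta-ms-v
1. 0 -> a / C _ C: inserts after position(s) 7, 10, 11: fapobilatamasav
2. k -> g, s -> z / V _ V: fires at position(s) 13: fapobilatamazav
surface: fapobilatamazav

cell CLASS=em, MOD=ak, SUR=ne, NUM=ak:
underlying: ke-pobil-ta-zv-nuf
1. 0 -> a / C _ C: inserts after position(s) 7, 10, 11: kepobilatazavanuf
2. k -> g, s -> z / V _ V: no change
surface: kepobilatazavanuf

cell CLASS=em, MOD=ki, SUR=ta, NUM=ki:
underlying: ke-pobil-rul-ut-v
1. 0 -> a / C _ C: inserts after position(s) 7, 12: kepobilarulutav
2. k -> g, s -> z / V _ V: no change
surface: kepobilarulutav

cell CLASS=ib, MOD=un, SUR=ta, NUM=ak:
underlying: pr-pobil-il-ut-nuf
1. 0 -> a / C _ C: inserts after position(s) 1, 2, 11: parapobililutanuf
2. k -> g, s -> z / V _ V: no change
surface: parapobililutanuf


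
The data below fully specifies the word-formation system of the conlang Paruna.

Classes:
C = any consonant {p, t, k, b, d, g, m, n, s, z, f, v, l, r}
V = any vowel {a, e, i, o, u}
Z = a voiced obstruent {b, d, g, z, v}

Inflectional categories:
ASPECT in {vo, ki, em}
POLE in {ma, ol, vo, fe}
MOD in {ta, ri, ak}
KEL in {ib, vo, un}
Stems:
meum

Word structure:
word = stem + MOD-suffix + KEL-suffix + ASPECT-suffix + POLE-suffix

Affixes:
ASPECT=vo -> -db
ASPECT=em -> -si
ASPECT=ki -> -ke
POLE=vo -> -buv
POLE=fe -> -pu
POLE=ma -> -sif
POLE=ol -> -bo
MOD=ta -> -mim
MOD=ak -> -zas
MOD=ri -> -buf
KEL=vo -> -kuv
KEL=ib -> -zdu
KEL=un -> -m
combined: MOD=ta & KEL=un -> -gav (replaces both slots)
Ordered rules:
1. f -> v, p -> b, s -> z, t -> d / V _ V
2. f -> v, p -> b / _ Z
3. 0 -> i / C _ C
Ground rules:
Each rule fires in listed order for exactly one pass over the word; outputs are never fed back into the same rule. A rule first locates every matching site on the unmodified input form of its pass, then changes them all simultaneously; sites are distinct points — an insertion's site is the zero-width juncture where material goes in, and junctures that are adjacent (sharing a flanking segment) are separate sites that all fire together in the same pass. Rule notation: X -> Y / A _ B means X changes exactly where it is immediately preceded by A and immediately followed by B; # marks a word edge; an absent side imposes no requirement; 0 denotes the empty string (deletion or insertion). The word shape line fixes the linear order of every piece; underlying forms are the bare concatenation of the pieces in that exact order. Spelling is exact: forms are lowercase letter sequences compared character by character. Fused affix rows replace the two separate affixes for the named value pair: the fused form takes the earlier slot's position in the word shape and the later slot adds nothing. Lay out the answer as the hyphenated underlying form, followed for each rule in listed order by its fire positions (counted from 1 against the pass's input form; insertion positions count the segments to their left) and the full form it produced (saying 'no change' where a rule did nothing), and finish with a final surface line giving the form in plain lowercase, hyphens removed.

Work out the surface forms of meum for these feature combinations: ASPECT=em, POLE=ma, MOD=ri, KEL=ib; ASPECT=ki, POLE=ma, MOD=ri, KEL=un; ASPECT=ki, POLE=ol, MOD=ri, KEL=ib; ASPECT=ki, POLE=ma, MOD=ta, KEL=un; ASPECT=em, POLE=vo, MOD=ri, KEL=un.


cell ASPECT=em, POLE=ma, MOD=ri, KEL=ib:
underlying: meum-buf-zdu-si-sif
1. f -> v, p -> b, s -> z, t -> d / V _ V: fires at position(s) 11, 13: meumbufzduzizif
2. f -> v, p -> b / _ Z: fires at position(s) 7: meumbuvzduzizif
3. 0 -> i / C _ C: inserts after position(s) 4, 7, 8: meumibuviziduzizif
surface: meumibuviziduzizif

cell ASPECT=ki, POLE=ma, MOD=ri, KEL=un:
underlying: meum-buf-m-ke-sif
1. f -> v, p -> b, s -> z, t -> d / V _ V: fires at position(s) 11: meumbufmkezif
2. f -> v, p -> b / _ Z: no change
3. 0 -> i / C _ C: inserts after position(s) 4, 7, 8: meumibufimikezif
surface: meumibufimikezif

cell ASPECT=ki, POLE=ol, MOD=ri, KEL=ib:
underlying: meum-buf-zdu-ke-bo
1. f -> v, p -> b, s -> z, t -> d / V _ V: no change
2. f -> v, p -> b / _ Z: fires at position(s) 7: meumbuvzdukebo
3. 0 -> i / C _ C: inserts after position(s) 4, 7, 8: meumibuvizidukebo
surface: meumibuvizidukebo

cell ASPECT=ki, POLE=ma, MOD=ta, KEL=un:
underlying: meum-gav-ke-sif
1. f -> v, p -> b, s -> z, t -> d / V _ V: fires at position(s) 10: meumgavkezif
2. f -> v, p -> b / _ Z: no change
3. 0 -> i / C _ C: inserts after position(s) 4, 7: meumigavikezif
surface: meumigavikezif

cell ASPECT=em, POLE=vo, MOD=ri, KEL=un:
underlying: meum-buf-m-si-buv
1. f -> v, p -> b, s -> z, t -> d / V _ V: no change
2. f -> v, p -> b / _ Z: no change
3. 0 -> i / C _ C: inserts after position(s) 4, 7, 8: meumibufimisibuv
surface: meumibufimisibuv


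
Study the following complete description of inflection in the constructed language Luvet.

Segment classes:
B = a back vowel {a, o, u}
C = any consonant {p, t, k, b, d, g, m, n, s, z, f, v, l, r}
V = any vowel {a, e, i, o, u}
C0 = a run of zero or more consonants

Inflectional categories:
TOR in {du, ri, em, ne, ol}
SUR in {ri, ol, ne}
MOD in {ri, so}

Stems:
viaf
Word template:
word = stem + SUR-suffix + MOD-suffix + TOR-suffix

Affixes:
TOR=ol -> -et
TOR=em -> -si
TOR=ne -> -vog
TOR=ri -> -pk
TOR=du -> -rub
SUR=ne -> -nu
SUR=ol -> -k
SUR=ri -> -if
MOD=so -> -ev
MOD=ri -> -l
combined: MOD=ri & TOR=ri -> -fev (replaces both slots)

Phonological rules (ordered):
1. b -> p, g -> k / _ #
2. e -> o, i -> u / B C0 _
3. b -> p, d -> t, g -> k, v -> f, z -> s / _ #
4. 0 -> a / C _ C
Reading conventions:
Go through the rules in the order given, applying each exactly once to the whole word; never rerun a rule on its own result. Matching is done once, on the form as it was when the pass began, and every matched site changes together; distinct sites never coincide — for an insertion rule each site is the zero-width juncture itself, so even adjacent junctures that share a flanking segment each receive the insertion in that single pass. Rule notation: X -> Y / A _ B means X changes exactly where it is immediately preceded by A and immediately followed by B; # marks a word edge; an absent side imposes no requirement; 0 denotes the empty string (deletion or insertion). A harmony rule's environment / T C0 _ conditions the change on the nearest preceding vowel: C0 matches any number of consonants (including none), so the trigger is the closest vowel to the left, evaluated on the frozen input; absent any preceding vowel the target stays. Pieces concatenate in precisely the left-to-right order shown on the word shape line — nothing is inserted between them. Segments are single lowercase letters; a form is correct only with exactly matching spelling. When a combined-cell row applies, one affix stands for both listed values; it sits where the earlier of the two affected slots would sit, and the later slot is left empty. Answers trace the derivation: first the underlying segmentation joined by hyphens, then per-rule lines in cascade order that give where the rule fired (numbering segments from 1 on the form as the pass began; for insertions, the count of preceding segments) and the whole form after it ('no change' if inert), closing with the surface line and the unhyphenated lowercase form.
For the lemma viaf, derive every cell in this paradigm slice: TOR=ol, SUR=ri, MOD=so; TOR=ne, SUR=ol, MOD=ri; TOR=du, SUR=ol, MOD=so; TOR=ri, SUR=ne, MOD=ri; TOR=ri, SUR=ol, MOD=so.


cell TOR=ol, SUR=ri, MOD=so:
underlying: viaf-if-ev-et
1. b -> p, g -> k / _ #: no change
2. e -> o, i -> u / B C0 _: fires at position(s) 5: viafufevet
3. b -> p, d -> t, g -> k, v -> f, z -> s / _ #: no change
4. 0 -> a / C _ C: no change
surface: viafufevet

cell TOR=ne, SUR=ol, MOD=ri:
underlying: viaf-k-l-vog
1. b -> p, g -> k / _ #: fires at position(s) 9: viafklvok
2. e -> o, i -> u / B C0 _: no change
3. b -> p, d -> t, g -> k, v -> f, z -> s / _ #: no change
4. 0 -> a / C _ C: inserts after position(s) 4, 5, 6: viafakalavok
surface: viafakalavok

cell TOR=du, SUR=ol, MOD=so:
underlying: viaf-k-ev-rub
1. b -> p, g -> k / _ #: fires at position(s) 10: viafkevrup
2. e -> o, i -> u / B C0 _: fires at position(s) 6: viafkovrup
3. b -> p, d -> t, g -> k, v -> f, z -> s / _ #: no change
4. 0 -> a / C _ C: inserts after position(s) 4, 7: viafakovarup
surface: viafakovarup

cell TOR=ri, SUR=ne, MOD=ri:
underlying: viaf-nu-fev
1. b -> p, g -> k / _ #: no change
2. e -> o, i -> u / B C0 _: fires at position(s) 8: viafnufov
3. b -> p, d -> t, g -> k, v -> f, z -> s / _ #: fires at position(s) 9: viafnufof
4. 0 -> a / C _ C: inserts after position(s) 4: viafanufof
surface: viafanufof

cell TOR=ri, SUR=ol, MOD=so:
underlying: viaf-k-ev-pk
1. b -> p, g -> k / _ #: no change
2. e -> o, i -> u / B C0 _: fires at position(s) 6: viafkovpk
3. b -> p, d -> t, g -> k, v -> f, z -> s / _ #: no change
4. 0 -> a / C _ C: inserts after position(s) 4, 7, 8: viafakovapak
surface: viafakovapak


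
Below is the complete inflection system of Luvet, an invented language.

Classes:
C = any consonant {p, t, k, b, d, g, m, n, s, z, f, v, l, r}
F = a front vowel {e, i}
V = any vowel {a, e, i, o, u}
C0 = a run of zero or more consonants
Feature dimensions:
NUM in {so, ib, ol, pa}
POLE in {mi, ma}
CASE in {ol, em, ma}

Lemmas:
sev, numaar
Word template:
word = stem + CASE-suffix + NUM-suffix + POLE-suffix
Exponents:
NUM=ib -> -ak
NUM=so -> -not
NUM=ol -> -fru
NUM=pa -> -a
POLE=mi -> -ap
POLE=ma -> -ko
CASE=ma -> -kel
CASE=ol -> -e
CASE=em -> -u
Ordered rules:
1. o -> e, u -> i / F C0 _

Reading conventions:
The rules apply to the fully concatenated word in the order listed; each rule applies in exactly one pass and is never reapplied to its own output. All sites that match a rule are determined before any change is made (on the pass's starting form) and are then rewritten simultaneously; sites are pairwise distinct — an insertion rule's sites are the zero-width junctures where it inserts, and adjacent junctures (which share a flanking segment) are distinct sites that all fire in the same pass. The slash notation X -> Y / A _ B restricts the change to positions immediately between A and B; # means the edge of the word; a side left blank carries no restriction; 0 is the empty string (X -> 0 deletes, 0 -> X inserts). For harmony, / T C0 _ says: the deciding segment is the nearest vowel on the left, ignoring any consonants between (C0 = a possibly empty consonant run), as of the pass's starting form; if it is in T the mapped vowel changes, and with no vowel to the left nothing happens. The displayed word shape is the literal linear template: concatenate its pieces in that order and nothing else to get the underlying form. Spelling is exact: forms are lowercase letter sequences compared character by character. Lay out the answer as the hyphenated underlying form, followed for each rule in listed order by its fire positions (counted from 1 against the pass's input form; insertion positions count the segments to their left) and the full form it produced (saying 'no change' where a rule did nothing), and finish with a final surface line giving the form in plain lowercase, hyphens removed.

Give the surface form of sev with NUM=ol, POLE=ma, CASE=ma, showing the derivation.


underlying: sev-kel-fru-ko
1. o -> e, u -> i / F C0 _: fires at position(s) 9: sevkelfriko
surface: sevkelfriko


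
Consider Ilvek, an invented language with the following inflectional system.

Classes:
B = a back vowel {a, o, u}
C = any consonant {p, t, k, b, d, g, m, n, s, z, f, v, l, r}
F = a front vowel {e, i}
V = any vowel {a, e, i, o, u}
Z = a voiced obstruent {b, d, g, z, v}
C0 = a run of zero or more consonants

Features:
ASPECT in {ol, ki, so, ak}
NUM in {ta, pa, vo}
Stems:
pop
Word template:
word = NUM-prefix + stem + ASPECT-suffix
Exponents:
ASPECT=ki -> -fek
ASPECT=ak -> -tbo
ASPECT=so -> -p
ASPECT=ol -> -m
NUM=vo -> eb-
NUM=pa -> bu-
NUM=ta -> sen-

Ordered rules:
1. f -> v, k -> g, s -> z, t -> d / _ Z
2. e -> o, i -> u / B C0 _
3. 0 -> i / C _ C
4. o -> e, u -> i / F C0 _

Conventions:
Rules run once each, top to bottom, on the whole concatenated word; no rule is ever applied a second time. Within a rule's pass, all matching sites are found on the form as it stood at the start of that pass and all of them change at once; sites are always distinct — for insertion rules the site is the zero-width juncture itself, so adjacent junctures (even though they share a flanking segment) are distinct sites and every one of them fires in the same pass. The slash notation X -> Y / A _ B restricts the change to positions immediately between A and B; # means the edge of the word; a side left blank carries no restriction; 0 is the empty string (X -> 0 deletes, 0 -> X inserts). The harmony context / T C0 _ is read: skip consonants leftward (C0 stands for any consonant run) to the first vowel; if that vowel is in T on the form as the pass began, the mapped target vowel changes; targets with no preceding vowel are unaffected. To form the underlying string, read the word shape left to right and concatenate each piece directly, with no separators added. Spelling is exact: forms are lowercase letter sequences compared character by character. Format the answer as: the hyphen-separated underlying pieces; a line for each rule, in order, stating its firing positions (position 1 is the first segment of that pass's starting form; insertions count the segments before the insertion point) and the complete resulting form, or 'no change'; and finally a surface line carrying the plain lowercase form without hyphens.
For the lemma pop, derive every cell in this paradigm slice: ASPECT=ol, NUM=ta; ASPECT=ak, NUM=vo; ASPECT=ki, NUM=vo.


cell ASPECT=ol, NUM=ta:
underlying: sen-pop-m
1. f -> v, k -> g, s -> z, t -> d / _ Z: no change
2. e -> o, i -> u / B C0 _: no change
3. 0 -> i / C _ C: inserts after position(s) 3, 6: senipopim
4. o -> e, u -> i / F C0 _: fires at position(s) 6: senipepim
surface: senipepim

cell ASPECT=ak, NUM=vo:
underlying: eb-pop-tbo
1. f -> v, k -> g, s -> z, t -> d / _ Z: fires at position(s) 6: ebpopdbo
2. e -> o, i -> u / B C0 _: no change
3. 0 -> i / C _ C: inserts after position(s) 2, 5, 6: ebipopidibo
4. o -> e, u -> i / F C0 _: fires at position(s) 5, 11: ebipepidibe
surface: ebipepidibe

cell ASPECT=ki, NUM=vo:
underlying: eb-pop-fek
1. f -> v, k -> g, s -> z, t -> d / _ Z: no change
2. e -> o, i -> u / B C0 _: fires at position(s) 7: ebpopfok
3. 0 -> i / C _ C: inserts after position(s) 2, 5: ebipopifok
4. o -> e, u -> i / F C0 _: fires at position(s) 5, 9: ebipepifek
surface: ebipepifek


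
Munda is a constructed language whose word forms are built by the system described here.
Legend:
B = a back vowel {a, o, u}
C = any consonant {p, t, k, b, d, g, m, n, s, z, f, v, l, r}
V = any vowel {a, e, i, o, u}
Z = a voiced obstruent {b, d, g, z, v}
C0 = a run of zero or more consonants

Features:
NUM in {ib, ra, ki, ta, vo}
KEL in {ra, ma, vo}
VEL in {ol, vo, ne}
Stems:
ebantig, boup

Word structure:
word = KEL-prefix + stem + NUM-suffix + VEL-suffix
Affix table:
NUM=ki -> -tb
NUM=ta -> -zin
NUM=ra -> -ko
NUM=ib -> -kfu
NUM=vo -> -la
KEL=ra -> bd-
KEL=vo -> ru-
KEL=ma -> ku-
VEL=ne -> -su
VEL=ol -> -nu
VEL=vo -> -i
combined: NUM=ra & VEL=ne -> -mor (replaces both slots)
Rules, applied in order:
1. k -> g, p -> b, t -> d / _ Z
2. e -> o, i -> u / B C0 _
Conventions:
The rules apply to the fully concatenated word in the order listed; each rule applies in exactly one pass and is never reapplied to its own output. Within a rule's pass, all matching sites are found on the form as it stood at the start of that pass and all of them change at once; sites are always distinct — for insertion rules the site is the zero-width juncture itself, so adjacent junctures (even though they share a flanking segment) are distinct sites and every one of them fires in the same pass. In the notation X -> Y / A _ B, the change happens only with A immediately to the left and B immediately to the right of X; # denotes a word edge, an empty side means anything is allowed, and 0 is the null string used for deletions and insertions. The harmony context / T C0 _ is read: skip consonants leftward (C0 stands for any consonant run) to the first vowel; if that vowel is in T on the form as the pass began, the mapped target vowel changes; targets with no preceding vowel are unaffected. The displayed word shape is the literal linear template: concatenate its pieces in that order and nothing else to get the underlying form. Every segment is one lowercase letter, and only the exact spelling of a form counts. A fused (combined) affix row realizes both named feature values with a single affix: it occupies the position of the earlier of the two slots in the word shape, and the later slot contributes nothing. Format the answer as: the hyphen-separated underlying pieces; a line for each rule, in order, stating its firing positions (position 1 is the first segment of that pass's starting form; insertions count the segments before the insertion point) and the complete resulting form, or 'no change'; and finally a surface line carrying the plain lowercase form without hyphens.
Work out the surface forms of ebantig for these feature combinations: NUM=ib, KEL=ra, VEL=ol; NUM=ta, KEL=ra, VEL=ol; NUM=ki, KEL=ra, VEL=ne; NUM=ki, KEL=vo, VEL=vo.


cell NUM=ib, KEL=ra, VEL=ol:
underlying: bd-ebantig-kfu-nu
1. k -> g, p -> b, t -> d / _ Z: no change
2. e -> o, i -> u / B C0 _: fires at position(s) 8: bdebantugkfunu
surface: bdebantugkfunu

cell NUM=ta, KEL=ra, VEL=ol:
underlying: bd-ebantig-zin-nu
1. k -> g, p -> b, t -> d / _ Z: no change
2. e -> o, i -> u / B C0 _: fires at position(s) 8: bdebantugzinnu
surface: bdebantugzinnu

cell NUM=ki, KEL=ra, VEL=ne:
underlying: bd-ebantig-tb-su
1. k -> g, p -> b, t -> d / _ Z: fires at position(s) 10: bdebantigdbsu
2. e -> o, i -> u / B C0 _: fires at position(s) 8: bdebantugdbsu
surface: bdebantugdbsu

cell NUM=ki, KEL=vo, VEL=vo:
underlying: ru-ebantig-tb-i
1. k -> g, p -> b, t -> d / _ Z: fires at position(s) 10: ruebantigdbi
2. e -> o, i -> u / B C0 _: fires at position(s) 3, 8: ruobantugdbi
surface: ruobantugdbi


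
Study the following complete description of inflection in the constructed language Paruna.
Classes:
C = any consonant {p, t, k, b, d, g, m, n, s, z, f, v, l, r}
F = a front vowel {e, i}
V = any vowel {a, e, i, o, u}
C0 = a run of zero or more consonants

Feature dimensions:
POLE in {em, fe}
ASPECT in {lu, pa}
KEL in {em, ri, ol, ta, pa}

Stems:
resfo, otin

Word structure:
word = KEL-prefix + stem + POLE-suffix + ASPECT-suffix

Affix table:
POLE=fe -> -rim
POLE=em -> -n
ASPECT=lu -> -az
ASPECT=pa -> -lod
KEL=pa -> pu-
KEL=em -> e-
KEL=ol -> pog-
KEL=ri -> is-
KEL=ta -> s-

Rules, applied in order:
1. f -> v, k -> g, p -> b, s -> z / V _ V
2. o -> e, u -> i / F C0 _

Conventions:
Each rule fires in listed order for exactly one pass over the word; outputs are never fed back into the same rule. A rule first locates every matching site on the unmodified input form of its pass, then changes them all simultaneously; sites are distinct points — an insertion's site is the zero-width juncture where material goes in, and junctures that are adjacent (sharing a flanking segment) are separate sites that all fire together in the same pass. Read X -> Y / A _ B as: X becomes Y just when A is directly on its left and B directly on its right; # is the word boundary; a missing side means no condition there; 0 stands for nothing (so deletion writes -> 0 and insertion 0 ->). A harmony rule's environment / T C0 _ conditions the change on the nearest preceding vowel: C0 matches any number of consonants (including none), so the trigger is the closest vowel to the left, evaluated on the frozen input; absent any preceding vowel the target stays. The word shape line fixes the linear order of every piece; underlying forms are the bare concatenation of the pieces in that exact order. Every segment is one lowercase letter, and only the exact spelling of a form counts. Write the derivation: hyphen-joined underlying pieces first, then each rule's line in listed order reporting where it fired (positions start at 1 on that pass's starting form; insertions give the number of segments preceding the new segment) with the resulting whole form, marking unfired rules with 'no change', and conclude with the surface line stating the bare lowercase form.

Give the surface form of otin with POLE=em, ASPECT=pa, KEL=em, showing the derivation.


underlying: e-otin-n-lod
1. f -> v, k -> g, p -> b, s -> z / V _ V: no change
2. o -> e, u -> i / F C0 _: fires at position(s) 2, 8: eetinnled
surface: eetinnled


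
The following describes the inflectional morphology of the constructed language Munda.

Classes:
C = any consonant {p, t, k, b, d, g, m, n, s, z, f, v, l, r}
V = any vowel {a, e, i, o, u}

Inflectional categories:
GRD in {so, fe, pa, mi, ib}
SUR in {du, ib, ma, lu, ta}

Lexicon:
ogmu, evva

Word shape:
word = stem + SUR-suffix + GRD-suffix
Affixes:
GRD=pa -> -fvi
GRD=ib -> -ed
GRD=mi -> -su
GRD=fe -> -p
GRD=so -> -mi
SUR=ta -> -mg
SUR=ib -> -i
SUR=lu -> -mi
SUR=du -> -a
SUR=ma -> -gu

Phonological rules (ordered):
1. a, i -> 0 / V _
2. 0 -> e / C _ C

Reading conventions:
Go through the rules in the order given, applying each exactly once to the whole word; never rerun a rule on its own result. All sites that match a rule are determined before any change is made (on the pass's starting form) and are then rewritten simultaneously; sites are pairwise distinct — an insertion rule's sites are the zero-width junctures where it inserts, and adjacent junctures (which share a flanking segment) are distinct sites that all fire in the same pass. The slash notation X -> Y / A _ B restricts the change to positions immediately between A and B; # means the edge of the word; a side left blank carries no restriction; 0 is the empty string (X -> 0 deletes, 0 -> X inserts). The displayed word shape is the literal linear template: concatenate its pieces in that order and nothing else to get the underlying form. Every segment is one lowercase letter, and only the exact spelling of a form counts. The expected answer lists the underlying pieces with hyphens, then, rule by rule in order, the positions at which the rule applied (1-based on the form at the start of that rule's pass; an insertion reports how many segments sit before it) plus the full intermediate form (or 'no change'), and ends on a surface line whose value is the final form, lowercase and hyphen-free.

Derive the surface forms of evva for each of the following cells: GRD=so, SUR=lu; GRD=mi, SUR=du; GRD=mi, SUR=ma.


cell GRD=so, SUR=lu:
underlying: evva-mi-mi
1. a, i -> 0 / V _: no change
2. 0 -> e / C _ C: inserts after position(s) 2: evevamimi
surface: evevamimi

cell GRD=mi, SUR=du:
underlying: evva-a-su
1. a, i -> 0 / V _: fires at position(s) 5: evvasu
2. 0 -> e / C _ C: inserts after position(s) 2: evevasu
surface: evevasu

cell GRD=mi, SUR=ma:
underlying: evva-gu-su
1. a, i -> 0 / V _: no change
2. 0 -> e / C _ C: inserts after position(s) 2: evevagusu
surface: evevagusu


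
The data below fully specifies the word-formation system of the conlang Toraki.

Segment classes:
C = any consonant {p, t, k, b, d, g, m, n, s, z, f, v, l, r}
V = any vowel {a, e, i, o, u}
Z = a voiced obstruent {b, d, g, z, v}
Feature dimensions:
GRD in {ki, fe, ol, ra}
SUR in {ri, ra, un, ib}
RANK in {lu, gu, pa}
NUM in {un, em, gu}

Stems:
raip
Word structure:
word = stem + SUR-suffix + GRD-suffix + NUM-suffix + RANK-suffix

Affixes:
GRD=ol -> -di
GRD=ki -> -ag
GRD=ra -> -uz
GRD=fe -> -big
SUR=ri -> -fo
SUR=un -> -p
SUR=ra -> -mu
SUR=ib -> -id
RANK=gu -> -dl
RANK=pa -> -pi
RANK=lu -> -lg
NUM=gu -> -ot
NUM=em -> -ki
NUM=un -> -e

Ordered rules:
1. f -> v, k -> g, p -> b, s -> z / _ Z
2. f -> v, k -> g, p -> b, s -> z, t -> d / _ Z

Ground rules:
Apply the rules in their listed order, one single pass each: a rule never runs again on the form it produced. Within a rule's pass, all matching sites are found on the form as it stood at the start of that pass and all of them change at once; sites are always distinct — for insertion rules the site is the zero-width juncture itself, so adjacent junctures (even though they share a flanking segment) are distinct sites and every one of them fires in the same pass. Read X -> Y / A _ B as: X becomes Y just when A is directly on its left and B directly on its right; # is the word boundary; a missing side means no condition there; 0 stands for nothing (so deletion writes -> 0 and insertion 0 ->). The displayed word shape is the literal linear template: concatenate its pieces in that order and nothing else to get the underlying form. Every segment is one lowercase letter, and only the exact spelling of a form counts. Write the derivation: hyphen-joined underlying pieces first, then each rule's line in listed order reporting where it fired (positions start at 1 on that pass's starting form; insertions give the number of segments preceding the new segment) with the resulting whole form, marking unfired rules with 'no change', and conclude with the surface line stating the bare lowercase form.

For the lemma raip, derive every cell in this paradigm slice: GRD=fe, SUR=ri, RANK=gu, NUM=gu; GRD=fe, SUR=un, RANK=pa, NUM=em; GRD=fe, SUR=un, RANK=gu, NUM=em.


cell GRD=fe, SUR=ri, RANK=gu, NUM=gu:
underlying: raip-fo-big-ot-dl
1. f -> v, k -> g, p -> b, s -> z / _ Z: no change
2. f -> v, k -> g, p -> b, s -> z, t -> d / _ Z: fires at position(s) 11: raipfobigoddl
surface: raipfobigoddl

cell GRD=fe, SUR=un, RANK=pa, NUM=em:
underlying: raip-p-big-ki-pi
1. f -> v, k -> g, p -> b, s -> z / _ Z: fires at position(s) 5: raipbbigkipi
2. f -> v, k -> g, p -> b, s -> z, t -> d / _ Z: fires at position(s) 4: raibbbigkipi
surface: raibbbigkipi

cell GRD=fe, SUR=un, RANK=gu, NUM=em:
underlying: raip-p-big-ki-dl
1. f -> v, k -> g, p -> b, s -> z / _ Z: fires at position(s) 5: raipbbigkidl
2. f -> v, k -> g, p -> b, s -> z, t -> d / _ Z: fires at position(s) 4: raibbbigkidl
surface: raibbbigkidl
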